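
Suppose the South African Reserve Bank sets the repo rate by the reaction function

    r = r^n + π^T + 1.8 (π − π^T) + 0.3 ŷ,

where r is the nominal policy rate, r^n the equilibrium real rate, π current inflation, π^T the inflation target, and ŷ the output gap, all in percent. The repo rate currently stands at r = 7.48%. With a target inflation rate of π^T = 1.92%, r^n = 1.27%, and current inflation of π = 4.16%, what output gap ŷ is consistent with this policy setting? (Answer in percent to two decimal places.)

0.3 ŷ = 7.48 − 1.27 − 1.92 − 1.8 × (4.16 − 1.92) = 0.258
ŷ = 0.258 / 0.3 = 0.86

0.86%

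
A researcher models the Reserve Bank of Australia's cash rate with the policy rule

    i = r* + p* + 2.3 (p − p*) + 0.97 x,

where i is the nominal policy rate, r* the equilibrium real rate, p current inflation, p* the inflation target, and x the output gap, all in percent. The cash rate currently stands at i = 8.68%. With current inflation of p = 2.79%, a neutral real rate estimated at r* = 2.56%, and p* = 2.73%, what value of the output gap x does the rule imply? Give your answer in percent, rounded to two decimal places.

0.97 x = 8.68 − 2.56 − 2.73 − 2.3 × (2.79 − 2.73) = 3.252
x = 3.252 / 0.97 = 3.35

3.35%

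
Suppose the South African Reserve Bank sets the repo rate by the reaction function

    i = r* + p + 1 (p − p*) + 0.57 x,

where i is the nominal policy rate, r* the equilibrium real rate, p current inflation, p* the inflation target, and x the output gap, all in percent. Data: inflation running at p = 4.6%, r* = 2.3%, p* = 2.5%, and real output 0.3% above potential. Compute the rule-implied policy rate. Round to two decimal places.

9.17%

Output 0.3% above potential → x = 0.3.
i = 2.3 + 4.6 + 1 × (4.6 − 2.5) + 0.57 × 0.3
   = 2.3 + 4.6 + 2.1 + 0.171 = 9.17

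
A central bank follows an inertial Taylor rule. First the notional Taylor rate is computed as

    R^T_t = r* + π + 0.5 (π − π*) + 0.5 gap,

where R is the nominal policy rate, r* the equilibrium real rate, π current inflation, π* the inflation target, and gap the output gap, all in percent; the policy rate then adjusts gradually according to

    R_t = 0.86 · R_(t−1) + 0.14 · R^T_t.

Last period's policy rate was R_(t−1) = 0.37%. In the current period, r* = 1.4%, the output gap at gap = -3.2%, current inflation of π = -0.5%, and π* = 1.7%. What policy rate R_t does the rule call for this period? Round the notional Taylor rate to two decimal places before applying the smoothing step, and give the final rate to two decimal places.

0.07%

R^T_t = 1.4 + (-0.5) + 0.5 × (-0.5 − 1.7) + 0.5 × (-3.2)
   = 1.4 − 0.5 − 1.1 − 1.6 = -1.80
R_t = 0.86 × 0.37 + 0.14 × (-1.80) = 0.3182 − 0.252 = 0.07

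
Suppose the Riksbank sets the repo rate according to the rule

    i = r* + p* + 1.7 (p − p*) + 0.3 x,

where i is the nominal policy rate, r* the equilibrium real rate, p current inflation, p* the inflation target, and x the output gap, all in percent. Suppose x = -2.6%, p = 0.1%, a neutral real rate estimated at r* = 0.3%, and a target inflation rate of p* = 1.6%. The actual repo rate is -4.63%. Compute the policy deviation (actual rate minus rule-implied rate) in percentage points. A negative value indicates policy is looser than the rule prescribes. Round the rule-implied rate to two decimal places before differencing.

i = 0.3 + 1.6 + 1.7 × (0.1 − 1.6) + 0.3 × (-2.6)
   = 0.3 + 1.6 − 2.55 − 0.78 = -1.43
Deviation = -4.63 − (-1.43) = -3.20 pp.

-3.20 pp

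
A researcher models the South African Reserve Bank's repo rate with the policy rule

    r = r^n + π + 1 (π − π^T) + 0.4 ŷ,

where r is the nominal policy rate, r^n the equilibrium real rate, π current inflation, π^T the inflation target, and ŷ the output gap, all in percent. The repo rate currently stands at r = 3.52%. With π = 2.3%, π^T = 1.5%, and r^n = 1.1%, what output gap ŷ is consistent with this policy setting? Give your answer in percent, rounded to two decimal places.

0.4 ŷ = 3.52 − 1.1 − 2.3 − 1 × (2.3 − 1.5) = -0.68
ŷ = -0.68 / 0.4 = -1.70

-1.70%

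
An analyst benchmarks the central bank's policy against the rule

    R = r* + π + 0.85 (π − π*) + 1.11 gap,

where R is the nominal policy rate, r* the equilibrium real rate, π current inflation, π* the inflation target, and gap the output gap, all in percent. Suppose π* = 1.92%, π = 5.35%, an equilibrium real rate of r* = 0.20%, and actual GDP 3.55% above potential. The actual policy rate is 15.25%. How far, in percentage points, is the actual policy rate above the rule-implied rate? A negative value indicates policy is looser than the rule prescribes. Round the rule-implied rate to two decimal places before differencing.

2.84 pp

Output 3.55% above potential → gap = 3.55.
R = 0.20 + 5.35 + 0.85 × (5.35 − 1.92) + 1.11 × 3.55
   = 0.20 + 5.35 + 2.9155 + 3.9405 = 12.41
Deviation = 15.25 − 12.41 = 2.84 pp.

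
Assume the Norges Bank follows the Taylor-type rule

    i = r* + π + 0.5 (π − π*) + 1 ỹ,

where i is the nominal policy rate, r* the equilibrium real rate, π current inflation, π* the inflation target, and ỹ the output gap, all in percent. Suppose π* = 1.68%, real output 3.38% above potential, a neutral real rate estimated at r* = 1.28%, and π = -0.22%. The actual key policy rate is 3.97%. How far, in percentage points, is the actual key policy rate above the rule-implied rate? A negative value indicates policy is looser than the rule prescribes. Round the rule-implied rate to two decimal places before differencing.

0.48 pp

Output 3.38% above potential → ỹ = 3.38.
i = 1.28 + (-0.22) + 0.5 × (-0.22 − 1.68) + 1 × 3.38
   = 1.28 − 0.22 − 0.95 + 3.38 = 3.49
Deviation = 3.97 − 3.49 = 0.48 pp.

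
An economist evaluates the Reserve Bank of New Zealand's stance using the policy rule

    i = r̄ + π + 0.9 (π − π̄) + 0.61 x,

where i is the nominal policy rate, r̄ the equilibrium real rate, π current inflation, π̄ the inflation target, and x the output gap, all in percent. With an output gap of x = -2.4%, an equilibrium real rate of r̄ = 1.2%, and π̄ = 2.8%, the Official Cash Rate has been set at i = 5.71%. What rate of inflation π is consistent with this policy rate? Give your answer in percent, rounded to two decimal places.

4.47%

Collecting π: i = r̄ + (1 + 0.9) π − 0.9 π̄ + 0.61 x
1.9 π = 5.71 − 1.2 + 0.9 × 2.8 − 0.61 × (-2.4) = 8.494
π = 8.494 / 1.9 = 4.47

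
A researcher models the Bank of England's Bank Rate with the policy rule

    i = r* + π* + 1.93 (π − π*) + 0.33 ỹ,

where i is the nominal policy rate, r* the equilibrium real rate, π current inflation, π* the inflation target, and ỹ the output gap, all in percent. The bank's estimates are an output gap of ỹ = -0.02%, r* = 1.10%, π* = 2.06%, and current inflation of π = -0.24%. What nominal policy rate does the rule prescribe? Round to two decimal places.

i = 1.10 + 2.06 + 1.93 × (-0.24 − 2.06) + 0.33 × (-0.02)
   = 1.10 + 2.06 − 4.439 − 0.0066 = -1.29

-1.29%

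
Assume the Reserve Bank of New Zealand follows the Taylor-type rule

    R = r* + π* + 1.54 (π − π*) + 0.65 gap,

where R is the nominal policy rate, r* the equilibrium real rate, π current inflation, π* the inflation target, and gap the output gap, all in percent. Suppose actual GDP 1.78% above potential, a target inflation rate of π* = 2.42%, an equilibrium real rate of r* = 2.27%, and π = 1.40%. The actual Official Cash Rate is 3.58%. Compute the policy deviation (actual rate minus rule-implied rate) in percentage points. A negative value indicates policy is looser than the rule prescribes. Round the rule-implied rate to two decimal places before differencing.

-0.70 pp

Output 1.78% above potential → gap = 1.78.
R = 2.27 + 2.42 + 1.54 × (1.40 − 2.42) + 0.65 × 1.78
   = 2.27 + 2.42 − 1.5708 + 1.157 = 4.28
Deviation = 3.58 − 4.28 = -0.70 pp.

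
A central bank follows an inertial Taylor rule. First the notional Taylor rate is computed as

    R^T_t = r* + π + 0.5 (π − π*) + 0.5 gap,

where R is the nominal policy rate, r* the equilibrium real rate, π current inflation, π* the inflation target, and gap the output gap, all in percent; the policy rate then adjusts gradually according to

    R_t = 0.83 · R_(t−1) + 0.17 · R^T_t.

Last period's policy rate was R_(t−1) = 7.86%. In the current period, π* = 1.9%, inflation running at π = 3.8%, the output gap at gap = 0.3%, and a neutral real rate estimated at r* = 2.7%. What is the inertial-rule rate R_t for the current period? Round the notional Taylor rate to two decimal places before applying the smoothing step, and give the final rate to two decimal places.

R^T_t = 2.7 + 3.8 + 0.5 × (3.8 − 1.9) + 0.5 × 0.3
   = 2.7 + 3.8 + 0.95 + 0.15 = 7.60
R_t = 0.83 × 7.86 + 0.17 × 7.60 = 6.5238 + 1.292 = 7.82

7.82%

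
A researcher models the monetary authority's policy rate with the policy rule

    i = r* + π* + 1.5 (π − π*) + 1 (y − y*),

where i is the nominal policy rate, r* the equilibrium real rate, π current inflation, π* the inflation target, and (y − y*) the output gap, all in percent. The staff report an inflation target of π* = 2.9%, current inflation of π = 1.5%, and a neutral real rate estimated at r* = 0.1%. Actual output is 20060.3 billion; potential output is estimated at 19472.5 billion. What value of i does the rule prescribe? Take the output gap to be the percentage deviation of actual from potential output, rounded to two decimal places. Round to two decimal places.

Output gap = 100 × (20060.3 − 19472.5) / 19472.5 = 3.02%.
i = 0.10 + 2.90 + 1.5 × (1.50 − 2.90) + 1 × 3.02
   = 0.10 + 2.9 − 2.1 + 3.02 = 3.92

3.92%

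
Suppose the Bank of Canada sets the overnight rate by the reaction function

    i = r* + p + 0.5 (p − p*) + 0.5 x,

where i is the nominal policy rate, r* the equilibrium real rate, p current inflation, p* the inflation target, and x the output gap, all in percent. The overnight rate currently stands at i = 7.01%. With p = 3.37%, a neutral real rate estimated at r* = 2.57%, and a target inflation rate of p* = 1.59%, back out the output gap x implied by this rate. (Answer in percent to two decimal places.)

0.5 x = 7.01 − 2.57 − 3.37 − 0.5 × (3.37 − 1.59) = 0.18
x = 0.18 / 0.5 = 0.36

0.36%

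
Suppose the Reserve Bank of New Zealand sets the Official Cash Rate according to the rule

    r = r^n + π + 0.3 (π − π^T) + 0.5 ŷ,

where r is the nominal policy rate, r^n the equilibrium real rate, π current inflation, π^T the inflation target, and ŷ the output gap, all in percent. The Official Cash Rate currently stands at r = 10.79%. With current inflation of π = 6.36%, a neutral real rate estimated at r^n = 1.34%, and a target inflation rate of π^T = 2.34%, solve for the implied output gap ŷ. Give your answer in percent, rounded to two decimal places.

3.77%

0.5 ŷ = 10.79 − 1.34 − 6.36 − 0.3 × (6.36 − 2.34) = 1.884
ŷ = 1.884 / 0.5 = 3.77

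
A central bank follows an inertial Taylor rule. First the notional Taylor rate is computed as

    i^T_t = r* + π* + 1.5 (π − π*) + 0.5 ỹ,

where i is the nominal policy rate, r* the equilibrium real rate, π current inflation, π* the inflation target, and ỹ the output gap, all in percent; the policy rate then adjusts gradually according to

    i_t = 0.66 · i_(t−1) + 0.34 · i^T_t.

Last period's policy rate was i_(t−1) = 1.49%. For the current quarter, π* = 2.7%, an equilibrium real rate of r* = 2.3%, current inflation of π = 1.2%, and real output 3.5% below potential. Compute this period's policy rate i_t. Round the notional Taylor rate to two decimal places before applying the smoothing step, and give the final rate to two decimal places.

1.32%

Output 3.5% below potential → ỹ = -3.5.
i^T_t = 2.3 + 2.7 + 1.5 × (1.2 − 2.7) + 0.5 × (-3.5)
   = 2.3 + 2.7 − 2.25 − 1.75 = 1.00
i_t = 0.66 × 1.49 + 0.34 × 1.00 = 0.9834 + 0.34 = 1.32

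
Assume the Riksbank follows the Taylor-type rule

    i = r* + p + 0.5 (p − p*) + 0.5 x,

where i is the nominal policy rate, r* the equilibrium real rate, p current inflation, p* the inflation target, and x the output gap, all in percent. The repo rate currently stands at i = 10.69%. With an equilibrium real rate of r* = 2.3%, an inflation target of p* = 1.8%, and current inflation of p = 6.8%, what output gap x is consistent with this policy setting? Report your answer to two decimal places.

-1.82%

0.5 x = 10.69 − 2.3 − 6.8 − 0.5 × (6.8 − 1.8) = -0.91
x = -0.91 / 0.5 = -1.82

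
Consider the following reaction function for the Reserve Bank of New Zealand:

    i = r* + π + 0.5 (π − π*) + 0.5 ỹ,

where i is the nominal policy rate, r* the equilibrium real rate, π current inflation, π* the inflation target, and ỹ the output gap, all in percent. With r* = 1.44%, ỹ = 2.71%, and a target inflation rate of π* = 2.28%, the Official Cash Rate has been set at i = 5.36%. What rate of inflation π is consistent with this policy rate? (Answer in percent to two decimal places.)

Collecting π: i = r* + (1 + 0.5) π − 0.5 π* + 0.5 ỹ
1.5 π = 5.36 − 1.44 + 0.5 × 2.28 − 0.5 × 2.71 = 3.705
π = 3.705 / 1.5 = 2.47

2.47%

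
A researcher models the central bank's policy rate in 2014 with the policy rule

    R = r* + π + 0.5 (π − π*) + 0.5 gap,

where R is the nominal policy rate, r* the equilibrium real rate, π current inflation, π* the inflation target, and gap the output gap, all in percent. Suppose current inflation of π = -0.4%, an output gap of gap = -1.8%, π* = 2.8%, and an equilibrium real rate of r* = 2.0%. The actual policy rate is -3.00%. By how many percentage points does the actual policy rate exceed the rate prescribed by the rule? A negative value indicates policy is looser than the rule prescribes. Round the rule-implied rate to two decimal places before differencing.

R = 2.0 + (-0.4) + 0.5 × (-0.4 − 2.8) + 0.5 × (-1.8)
   = 2.0 − 0.4 − 1.6 − 0.9 = -0.90
Deviation = -3.00 − (-0.90) = -2.10 pp.

-2.10 pp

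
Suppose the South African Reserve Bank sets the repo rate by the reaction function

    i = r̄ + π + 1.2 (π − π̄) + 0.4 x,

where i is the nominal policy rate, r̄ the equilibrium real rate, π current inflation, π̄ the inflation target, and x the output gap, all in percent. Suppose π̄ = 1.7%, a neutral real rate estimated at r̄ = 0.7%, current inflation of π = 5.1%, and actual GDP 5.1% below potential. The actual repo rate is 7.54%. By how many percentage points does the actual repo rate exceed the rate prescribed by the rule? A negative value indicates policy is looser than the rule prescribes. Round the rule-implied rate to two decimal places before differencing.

Output 5.1% below potential → x = -5.1.
i = 0.7 + 5.1 + 1.2 × (5.1 − 1.7) + 0.4 × (-5.1)
   = 0.7 + 5.1 + 4.08 − 2.04 = 7.84
Deviation = 7.54 − 7.84 = -0.30 pp.

-0.30 pp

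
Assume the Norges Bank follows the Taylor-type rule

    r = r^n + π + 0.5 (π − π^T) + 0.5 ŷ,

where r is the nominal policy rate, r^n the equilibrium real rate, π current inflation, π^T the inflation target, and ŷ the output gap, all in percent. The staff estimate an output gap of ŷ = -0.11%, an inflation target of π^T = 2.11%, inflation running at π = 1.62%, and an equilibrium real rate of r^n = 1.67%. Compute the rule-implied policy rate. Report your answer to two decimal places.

r = 1.67 + 1.62 + 0.5 × (1.62 − 2.11) + 0.5 × (-0.11)
   = 1.67 + 1.62 − 0.245 − 0.055 = 2.99

2.99%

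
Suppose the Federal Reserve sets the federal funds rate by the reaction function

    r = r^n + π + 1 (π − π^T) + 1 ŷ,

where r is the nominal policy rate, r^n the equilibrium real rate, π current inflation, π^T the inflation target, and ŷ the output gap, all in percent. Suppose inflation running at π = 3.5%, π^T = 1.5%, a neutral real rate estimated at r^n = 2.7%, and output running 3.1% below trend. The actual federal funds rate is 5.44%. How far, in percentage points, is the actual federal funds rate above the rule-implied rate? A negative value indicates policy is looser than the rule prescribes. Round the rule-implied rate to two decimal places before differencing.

Output 3.1% below potential → ŷ = -3.1.
r = 2.7 + 3.5 + 1 × (3.5 − 1.5) + 1 × (-3.1)
   = 2.7 + 3.5 + 2 − 3.1 = 5.10
Deviation = 5.44 − 5.10 = 0.34 pp.

0.34 pp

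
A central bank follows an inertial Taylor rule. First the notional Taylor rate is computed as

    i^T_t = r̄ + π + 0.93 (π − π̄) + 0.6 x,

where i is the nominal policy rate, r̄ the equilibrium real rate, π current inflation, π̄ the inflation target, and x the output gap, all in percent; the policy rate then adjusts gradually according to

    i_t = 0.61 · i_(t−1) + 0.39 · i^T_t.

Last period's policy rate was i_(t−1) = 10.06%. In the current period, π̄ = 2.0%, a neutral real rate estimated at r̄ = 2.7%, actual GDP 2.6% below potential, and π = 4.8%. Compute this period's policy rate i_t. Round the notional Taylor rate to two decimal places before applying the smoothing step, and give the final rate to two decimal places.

Output 2.6% below potential → x = -2.6.
i^T_t = 2.7 + 4.8 + 0.93 × (4.8 − 2.0) + 0.6 × (-2.6)
   = 2.7 + 4.8 + 2.604 − 1.56 = 8.54
i_t = 0.61 × 10.06 + 0.39 × 8.54 = 6.1366 + 3.3306 = 9.47

9.47%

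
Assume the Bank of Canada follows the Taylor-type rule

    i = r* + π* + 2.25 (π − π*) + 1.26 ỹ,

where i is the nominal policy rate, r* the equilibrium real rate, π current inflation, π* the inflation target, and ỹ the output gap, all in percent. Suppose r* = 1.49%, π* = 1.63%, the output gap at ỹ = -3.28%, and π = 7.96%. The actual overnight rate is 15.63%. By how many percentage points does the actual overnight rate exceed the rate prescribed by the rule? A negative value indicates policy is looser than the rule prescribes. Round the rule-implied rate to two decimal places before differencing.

i = 1.49 + 1.63 + 2.25 × (7.96 − 1.63) + 1.26 × (-3.28)
   = 1.49 + 1.63 + 14.2425 − 4.1328 = 13.23
Deviation = 15.63 − 13.23 = 2.40 pp.

2.40 pp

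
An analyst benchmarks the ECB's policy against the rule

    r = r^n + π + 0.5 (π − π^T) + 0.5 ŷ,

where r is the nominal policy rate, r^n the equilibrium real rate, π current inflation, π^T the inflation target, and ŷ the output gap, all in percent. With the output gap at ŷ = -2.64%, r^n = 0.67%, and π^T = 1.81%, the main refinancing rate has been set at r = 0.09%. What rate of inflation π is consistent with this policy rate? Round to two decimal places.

1.10%

Collecting π: r = r^n + (1 + 0.5) π − 0.5 π^T + 0.5 ŷ
1.5 π = 0.09 − 0.67 + 0.5 × 1.81 − 0.5 × (-2.64) = 1.645
π = 1.645 / 1.5 = 1.10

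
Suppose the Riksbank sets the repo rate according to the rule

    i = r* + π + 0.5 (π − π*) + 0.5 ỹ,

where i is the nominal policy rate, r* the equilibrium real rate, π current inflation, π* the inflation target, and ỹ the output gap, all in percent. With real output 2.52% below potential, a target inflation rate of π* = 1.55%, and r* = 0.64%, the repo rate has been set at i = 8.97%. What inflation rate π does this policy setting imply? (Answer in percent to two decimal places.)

6.91%

Output 2.52% below potential → ỹ = -2.52.
Collecting π: i = r* + (1 + 0.5) π − 0.5 π* + 0.5 ỹ
1.5 π = 8.97 − 0.64 + 0.5 × 1.55 − 0.5 × (-2.52) = 10.365
π = 10.365 / 1.5 = 6.91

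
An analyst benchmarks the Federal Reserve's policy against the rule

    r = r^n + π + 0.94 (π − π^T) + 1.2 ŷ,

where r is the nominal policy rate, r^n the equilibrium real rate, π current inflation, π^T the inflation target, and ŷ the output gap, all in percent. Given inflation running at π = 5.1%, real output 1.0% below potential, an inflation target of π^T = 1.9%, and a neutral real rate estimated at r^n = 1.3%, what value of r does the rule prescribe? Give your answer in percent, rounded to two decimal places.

8.21%

Output 1.0% below potential → ŷ = -1.0.
r = 1.3 + 5.1 + 0.94 × (5.1 − 1.9) + 1.2 × (-1.0)
   = 1.3 + 5.1 + 3.008 − 1.2 = 8.21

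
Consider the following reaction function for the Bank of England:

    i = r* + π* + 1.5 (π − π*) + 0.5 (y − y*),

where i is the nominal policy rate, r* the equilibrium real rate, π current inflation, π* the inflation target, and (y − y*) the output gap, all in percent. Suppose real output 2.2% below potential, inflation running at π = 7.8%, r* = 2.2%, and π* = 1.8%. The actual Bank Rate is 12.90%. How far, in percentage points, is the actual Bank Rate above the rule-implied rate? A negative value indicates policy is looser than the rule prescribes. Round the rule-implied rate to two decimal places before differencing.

1.00 pp

Output 2.2% below potential → (y − y*) = -2.2.
i = 2.2 + 1.8 + 1.5 × (7.8 − 1.8) + 0.5 × (-2.2)
   = 2.2 + 1.8 + 9 − 1.1 = 11.90
Deviation = 12.90 − 11.90 = 1.00 pp.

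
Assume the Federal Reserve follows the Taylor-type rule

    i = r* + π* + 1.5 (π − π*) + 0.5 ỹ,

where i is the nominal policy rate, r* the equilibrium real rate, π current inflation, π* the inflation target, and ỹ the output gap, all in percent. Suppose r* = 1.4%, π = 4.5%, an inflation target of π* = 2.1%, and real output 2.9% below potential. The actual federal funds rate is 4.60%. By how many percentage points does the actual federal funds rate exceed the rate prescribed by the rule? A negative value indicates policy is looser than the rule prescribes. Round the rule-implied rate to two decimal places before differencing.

Output 2.9% below potential → ỹ = -2.9.
i = 1.4 + 2.1 + 1.5 × (4.5 − 2.1) + 0.5 × (-2.9)
   = 1.4 + 2.1 + 3.6 − 1.45 = 5.65
Deviation = 4.60 − 5.65 = -1.05 pp.

-1.05 pp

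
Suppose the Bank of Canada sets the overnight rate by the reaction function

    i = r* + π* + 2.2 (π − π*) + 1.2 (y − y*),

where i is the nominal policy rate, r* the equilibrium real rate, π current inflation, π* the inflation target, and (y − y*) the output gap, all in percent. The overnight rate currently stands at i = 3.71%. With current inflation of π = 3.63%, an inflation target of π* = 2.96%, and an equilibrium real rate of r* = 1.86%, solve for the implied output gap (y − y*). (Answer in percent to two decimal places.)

1.2 (y − y*) = 3.71 − 1.86 − 2.96 − 2.2 × (3.63 − 2.96) = -2.584
(y − y*) = -2.584 / 1.2 = -2.15

-2.15%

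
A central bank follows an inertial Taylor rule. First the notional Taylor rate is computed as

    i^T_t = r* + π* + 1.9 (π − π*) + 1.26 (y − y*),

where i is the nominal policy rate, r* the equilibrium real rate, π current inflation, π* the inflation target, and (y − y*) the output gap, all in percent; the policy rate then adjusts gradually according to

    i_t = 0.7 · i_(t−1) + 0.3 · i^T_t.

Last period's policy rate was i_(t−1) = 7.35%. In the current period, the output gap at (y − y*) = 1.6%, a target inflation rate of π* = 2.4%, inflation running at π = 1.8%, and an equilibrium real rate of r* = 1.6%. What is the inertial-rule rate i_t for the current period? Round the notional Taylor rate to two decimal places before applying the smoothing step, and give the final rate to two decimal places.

i^T_t = 1.6 + 2.4 + 1.9 × (1.8 − 2.4) + 1.26 × 1.6
   = 1.6 + 2.4 − 1.14 + 2.016 = 4.88
i_t = 0.7 × 7.35 + 0.3 × 4.88 = 5.145 + 1.464 = 6.61

6.61%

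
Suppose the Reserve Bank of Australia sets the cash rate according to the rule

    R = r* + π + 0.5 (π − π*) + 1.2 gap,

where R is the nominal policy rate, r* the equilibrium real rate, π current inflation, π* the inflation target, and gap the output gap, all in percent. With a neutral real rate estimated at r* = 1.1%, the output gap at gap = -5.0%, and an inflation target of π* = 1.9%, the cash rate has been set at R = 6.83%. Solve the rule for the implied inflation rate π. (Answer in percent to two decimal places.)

8.45%

Collecting π: R = r* + (1 + 0.5) π − 0.5 π* + 1.2 gap
1.5 π = 6.83 − 1.1 + 0.5 × 1.9 − 1.2 × (-5.0) = 12.68
π = 12.68 / 1.5 = 8.45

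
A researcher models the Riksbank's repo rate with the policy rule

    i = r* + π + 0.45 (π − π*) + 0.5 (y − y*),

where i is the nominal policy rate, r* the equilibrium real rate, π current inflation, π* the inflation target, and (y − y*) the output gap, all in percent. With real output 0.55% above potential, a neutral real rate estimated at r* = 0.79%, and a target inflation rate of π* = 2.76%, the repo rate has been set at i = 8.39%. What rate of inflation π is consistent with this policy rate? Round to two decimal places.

5.91%

Output 0.55% above potential → (y − y*) = 0.55.
Collecting π: i = r* + (1 + 0.45) π − 0.45 π* + 0.5 (y − y*)
1.45 π = 8.39 − 0.79 + 0.45 × 2.76 − 0.5 × 0.55 = 8.567
π = 8.567 / 1.45 = 5.91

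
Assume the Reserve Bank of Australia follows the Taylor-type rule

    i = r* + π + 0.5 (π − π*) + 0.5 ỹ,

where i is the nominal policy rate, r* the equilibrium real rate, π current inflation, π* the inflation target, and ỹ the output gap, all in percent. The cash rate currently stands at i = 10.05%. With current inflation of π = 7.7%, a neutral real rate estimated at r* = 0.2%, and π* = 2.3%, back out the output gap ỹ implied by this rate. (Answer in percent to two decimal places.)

-1.10%

0.5 ỹ = 10.05 − 0.2 − 7.7 − 0.5 × (7.7 − 2.3) = -0.55
ỹ = -0.55 / 0.5 = -1.10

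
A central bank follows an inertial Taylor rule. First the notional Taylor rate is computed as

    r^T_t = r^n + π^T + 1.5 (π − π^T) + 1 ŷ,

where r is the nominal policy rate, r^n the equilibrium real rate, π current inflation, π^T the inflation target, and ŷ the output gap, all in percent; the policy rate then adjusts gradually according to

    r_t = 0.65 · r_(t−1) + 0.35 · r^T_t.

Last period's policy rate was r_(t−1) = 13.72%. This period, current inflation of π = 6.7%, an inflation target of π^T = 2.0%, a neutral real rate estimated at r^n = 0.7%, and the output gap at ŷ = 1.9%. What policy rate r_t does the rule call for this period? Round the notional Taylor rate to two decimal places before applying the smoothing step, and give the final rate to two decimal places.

13.00%

r^T_t = 0.7 + 2.0 + 1.5 × (6.7 − 2.0) + 1 × 1.9
   = 0.7 + 2 + 7.05 + 1.9 = 11.65
r_t = 0.65 × 13.72 + 0.35 × 11.65 = 8.918 + 4.0775 = 13.00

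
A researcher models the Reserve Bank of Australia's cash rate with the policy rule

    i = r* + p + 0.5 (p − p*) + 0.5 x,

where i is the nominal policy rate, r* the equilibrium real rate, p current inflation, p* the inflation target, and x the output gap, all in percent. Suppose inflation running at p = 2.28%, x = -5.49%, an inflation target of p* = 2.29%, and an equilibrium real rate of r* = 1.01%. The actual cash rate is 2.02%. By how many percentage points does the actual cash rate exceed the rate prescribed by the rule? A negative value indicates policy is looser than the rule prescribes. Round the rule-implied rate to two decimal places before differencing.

1.48 pp

i = 1.01 + 2.28 + 0.5 × (2.28 − 2.29) + 0.5 × (-5.49)
   = 1.01 + 2.28 − 0.005 − 2.745 = 0.54
Deviation = 2.02 − 0.54 = 1.48 pp.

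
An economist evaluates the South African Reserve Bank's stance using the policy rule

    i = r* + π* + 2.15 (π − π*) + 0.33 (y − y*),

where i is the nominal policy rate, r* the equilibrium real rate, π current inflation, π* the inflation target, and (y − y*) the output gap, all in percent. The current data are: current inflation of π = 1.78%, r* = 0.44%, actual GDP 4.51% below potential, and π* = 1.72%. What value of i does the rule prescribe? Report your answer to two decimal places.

Output 4.51% below potential → (y − y*) = -4.51.
i = 0.44 + 1.72 + 2.15 × (1.78 − 1.72) + 0.33 × (-4.51)
   = 0.44 + 1.72 + 0.129 − 1.4883 = 0.80

0.80%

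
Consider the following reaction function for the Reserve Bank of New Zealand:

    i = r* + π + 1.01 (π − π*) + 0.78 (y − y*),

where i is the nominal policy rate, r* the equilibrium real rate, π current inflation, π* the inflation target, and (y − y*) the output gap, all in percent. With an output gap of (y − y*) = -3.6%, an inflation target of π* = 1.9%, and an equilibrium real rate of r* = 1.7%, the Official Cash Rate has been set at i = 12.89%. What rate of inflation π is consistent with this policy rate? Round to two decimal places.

Collecting π: i = r* + (1 + 1.01) π − 1.01 π* + 0.78 (y − y*)
2.01 π = 12.89 − 1.7 + 1.01 × 1.9 − 0.78 × (-3.6) = 15.917
π = 15.917 / 2.01 = 7.92

7.92%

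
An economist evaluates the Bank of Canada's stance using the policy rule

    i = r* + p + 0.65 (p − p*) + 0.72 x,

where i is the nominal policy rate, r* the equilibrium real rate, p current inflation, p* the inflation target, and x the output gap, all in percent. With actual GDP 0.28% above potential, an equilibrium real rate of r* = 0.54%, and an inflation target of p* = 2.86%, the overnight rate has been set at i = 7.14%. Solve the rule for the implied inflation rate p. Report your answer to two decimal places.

5.00%

Output 0.28% above potential → x = 0.28.
Collecting p: i = r* + (1 + 0.65) p − 0.65 p* + 0.72 x
1.65 p = 7.14 − 0.54 + 0.65 × 2.86 − 0.72 × 0.28 = 8.2574
p = 8.2574 / 1.65 = 5.00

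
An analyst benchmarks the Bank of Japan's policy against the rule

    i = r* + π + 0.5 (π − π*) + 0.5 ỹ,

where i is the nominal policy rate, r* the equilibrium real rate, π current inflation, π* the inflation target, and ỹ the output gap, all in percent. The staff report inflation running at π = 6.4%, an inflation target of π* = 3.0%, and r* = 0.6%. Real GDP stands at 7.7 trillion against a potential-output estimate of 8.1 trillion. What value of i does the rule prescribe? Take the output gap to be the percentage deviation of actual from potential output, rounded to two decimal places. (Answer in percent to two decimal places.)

Output gap = 100 × (7.7 − 8.1) / 8.1 = -4.94%.
i = 0.60 + 6.40 + 0.5 × (6.40 − 3.00) + 0.5 × (-4.94)
   = 0.60 + 6.4 + 1.7 − 2.47 = 6.23

6.23%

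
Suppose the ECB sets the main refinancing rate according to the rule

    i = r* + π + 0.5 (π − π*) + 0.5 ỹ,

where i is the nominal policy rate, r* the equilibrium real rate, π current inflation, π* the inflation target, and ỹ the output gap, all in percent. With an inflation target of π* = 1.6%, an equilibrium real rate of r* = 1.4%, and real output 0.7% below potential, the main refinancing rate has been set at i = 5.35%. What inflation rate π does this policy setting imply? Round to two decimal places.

3.40%

Output 0.7% below potential → ỹ = -0.7.
Collecting π: i = r* + (1 + 0.5) π − 0.5 π* + 0.5 ỹ
1.5 π = 5.35 − 1.4 + 0.5 × 1.6 − 0.5 × (-0.7) = 5.1
π = 5.1 / 1.5 = 3.40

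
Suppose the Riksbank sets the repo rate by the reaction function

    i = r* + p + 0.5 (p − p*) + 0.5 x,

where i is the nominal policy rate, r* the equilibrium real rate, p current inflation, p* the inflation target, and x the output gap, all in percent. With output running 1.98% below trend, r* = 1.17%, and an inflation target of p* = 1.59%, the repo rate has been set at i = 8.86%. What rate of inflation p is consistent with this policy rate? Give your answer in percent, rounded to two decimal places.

Output 1.98% below potential → x = -1.98.
Collecting p: i = r* + (1 + 0.5) p − 0.5 p* + 0.5 x
1.5 p = 8.86 − 1.17 + 0.5 × 1.59 − 0.5 × (-1.98) = 9.475
p = 9.475 / 1.5 = 6.32

6.32%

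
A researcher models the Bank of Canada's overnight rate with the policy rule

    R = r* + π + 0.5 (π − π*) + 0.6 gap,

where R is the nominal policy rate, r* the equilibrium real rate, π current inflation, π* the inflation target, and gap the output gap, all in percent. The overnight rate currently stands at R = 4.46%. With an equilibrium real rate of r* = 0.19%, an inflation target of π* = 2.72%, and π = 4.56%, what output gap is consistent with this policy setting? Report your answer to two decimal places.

-2.02%

0.6 gap = 4.46 − 0.19 − 4.56 − 0.5 × (4.56 − 2.72) = -1.21
gap = -1.21 / 0.6 = -2.02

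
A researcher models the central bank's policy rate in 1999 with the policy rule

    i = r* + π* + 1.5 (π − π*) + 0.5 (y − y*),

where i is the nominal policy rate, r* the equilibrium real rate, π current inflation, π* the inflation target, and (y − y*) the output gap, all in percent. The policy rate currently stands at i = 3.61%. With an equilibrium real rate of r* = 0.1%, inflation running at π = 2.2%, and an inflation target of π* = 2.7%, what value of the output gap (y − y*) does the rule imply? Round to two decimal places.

0.5 (y − y*) = 3.61 − 0.1 − 2.7 − 1.5 × (2.2 − 2.7) = 1.56
(y − y*) = 1.56 / 0.5 = 3.12

3.12%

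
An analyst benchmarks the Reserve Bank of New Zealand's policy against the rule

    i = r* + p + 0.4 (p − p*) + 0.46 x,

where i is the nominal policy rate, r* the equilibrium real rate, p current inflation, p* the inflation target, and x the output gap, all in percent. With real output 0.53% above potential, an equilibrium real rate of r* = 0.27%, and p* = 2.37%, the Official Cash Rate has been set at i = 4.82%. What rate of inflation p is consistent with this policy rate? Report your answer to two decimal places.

Output 0.53% above potential → x = 0.53.
Collecting p: i = r* + (1 + 0.4) p − 0.4 p* + 0.46 x
1.4 p = 4.82 − 0.27 + 0.4 × 2.37 − 0.46 × 0.53 = 5.2542
p = 5.2542 / 1.4 = 3.75

3.75%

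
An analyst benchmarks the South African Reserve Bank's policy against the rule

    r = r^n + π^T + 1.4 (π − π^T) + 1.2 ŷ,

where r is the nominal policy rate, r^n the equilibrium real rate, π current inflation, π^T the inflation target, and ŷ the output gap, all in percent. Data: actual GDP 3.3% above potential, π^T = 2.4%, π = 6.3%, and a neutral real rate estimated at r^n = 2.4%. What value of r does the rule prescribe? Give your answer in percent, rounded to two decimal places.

14.22%

Output 3.3% above potential → ŷ = 3.3.
r = 2.4 + 2.4 + 1.4 × (6.3 − 2.4) + 1.2 × 3.3
   = 2.4 + 2.4 + 5.46 + 3.96 = 14.22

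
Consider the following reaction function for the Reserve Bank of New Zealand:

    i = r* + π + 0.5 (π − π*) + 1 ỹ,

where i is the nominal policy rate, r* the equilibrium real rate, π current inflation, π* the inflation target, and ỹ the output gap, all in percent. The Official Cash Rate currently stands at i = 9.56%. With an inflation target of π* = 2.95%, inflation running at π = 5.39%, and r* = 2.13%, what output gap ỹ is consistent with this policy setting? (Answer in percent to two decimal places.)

1 ỹ = 9.56 − 2.13 − 5.39 − 0.5 × (5.39 − 2.95) = 0.82
ỹ = 0.82 / 1 = 0.82

0.82%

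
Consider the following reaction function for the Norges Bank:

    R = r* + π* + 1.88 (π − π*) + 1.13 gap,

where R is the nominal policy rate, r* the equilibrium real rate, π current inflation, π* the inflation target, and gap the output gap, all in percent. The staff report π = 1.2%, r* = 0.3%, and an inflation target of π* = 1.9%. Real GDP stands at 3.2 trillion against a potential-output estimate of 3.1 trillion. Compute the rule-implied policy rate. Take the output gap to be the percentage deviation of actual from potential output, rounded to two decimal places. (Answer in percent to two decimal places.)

Output gap = 100 × (3.2 − 3.1) / 3.1 = 3.23%.
R = 0.30 + 1.90 + 1.88 × (1.20 − 1.90) + 1.13 × 3.23
   = 0.30 + 1.9 − 1.316 + 3.6499 = 4.53

4.53%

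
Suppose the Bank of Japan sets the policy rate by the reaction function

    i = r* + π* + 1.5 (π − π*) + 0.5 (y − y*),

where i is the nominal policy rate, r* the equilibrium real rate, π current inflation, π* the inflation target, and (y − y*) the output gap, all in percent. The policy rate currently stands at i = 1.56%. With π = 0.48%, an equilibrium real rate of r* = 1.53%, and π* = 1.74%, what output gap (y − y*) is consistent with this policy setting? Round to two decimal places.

0.36%

0.5 (y − y*) = 1.56 − 1.53 − 1.74 − 1.5 × (0.48 − 1.74) = 0.18
(y − y*) = 0.18 / 0.5 = 0.36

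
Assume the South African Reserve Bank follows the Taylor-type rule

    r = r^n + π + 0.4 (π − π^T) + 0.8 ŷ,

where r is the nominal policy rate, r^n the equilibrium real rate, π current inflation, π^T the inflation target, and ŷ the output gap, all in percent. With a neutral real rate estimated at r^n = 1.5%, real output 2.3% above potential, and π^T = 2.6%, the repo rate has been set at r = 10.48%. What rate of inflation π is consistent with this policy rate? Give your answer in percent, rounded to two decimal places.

5.84%

Output 2.3% above potential → ŷ = 2.3.
Collecting π: r = r^n + (1 + 0.4) π − 0.4 π^T + 0.8 ŷ
1.4 π = 10.48 − 1.5 + 0.4 × 2.6 − 0.8 × 2.3 = 8.18
π = 8.18 / 1.4 = 5.84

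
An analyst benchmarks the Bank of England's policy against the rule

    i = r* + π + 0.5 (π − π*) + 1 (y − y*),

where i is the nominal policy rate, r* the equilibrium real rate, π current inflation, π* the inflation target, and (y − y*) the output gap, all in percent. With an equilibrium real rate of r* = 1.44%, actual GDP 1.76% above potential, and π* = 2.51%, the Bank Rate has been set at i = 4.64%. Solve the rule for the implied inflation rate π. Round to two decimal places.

Output 1.76% above potential → (y − y*) = 1.76.
Collecting π: i = r* + (1 + 0.5) π − 0.5 π* + 1 (y − y*)
1.5 π = 4.64 − 1.44 + 0.5 × 2.51 − 1 × 1.76 = 2.695
π = 2.695 / 1.5 = 1.80

1.80%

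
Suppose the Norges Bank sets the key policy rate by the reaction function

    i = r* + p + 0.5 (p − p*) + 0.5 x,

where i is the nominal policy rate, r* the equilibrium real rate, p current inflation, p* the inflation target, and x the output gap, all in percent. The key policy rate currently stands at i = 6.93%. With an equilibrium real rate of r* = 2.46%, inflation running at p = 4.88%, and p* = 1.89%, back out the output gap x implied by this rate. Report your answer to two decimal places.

-3.81%

0.5 x = 6.93 − 2.46 − 4.88 − 0.5 × (4.88 − 1.89) = -1.905
x = -1.905 / 0.5 = -3.81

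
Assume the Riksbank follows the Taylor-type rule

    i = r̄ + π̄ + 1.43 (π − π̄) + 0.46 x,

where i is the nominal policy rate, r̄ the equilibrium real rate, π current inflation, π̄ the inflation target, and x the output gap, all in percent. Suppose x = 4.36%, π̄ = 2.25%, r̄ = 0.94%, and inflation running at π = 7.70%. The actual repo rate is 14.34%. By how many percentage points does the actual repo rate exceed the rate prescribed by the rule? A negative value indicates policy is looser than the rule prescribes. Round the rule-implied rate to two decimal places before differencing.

1.35 pp

i = 0.94 + 2.25 + 1.43 × (7.70 − 2.25) + 0.46 × 4.36
   = 0.94 + 2.25 + 7.7935 + 2.0056 = 12.99
Deviation = 14.34 − 12.99 = 1.35 pp.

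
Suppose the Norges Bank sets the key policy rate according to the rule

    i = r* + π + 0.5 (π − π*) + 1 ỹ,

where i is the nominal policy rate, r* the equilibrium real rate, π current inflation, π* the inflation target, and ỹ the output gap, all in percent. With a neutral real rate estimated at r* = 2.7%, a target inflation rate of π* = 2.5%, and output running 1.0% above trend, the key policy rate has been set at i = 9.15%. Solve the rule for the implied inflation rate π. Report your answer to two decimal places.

4.47%

Output 1.0% above potential → ỹ = 1.0.
Collecting π: i = r* + (1 + 0.5) π − 0.5 π* + 1 ỹ
1.5 π = 9.15 − 2.7 + 0.5 × 2.5 − 1 × 1.0 = 6.7
π = 6.7 / 1.5 = 4.47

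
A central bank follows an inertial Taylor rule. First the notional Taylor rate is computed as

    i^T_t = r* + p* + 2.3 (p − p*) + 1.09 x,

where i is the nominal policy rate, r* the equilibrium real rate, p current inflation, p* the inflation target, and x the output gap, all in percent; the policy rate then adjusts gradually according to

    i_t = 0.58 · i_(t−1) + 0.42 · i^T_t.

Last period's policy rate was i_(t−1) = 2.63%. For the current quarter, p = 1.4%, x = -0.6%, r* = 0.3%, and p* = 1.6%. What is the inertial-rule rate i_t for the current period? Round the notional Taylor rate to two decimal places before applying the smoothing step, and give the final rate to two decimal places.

i^T_t = 0.3 + 1.6 + 2.3 × (1.4 − 1.6) + 1.09 × (-0.6)
   = 0.3 + 1.6 − 0.46 − 0.654 = 0.79
i_t = 0.58 × 2.63 + 0.42 × 0.79 = 1.5254 + 0.3318 = 1.86

1.86%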